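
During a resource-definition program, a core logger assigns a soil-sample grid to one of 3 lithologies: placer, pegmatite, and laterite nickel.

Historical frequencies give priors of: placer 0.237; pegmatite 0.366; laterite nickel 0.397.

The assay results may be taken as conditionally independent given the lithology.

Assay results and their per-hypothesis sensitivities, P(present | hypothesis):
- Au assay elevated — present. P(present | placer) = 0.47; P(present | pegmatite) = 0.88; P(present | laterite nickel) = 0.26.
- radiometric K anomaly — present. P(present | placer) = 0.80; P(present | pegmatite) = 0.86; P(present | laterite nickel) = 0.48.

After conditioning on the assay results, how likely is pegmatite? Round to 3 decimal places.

0.666

Multiply each prior by the joint likelihood of the assay result pattern:
  placer: 0.237 × 0.47 × 0.80 = 0.089112
  pegmatite: 0.366 × 0.88 × 0.86 = 0.27699
  laterite nickel: 0.397 × 0.26 × 0.48 = 0.049546
The unnormalized weights sum to 0.41565.
P(pegmatite | evidence) = 0.27699 / 0.41565 ≈ 0.666.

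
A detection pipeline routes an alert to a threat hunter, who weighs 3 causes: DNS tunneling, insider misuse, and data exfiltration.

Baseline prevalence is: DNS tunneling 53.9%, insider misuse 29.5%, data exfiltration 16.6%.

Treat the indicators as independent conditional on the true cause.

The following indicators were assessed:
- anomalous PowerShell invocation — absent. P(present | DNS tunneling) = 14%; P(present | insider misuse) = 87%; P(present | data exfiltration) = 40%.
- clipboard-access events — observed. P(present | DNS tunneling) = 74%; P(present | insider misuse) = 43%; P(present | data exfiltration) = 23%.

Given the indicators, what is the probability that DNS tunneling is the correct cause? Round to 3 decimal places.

0.897

By Bayes' rule with conditional independence, the unnormalized weight for each hypothesis is prior × ∏ likelihoods (using 1 − P(present | H) for each absent indicator):
  DNS tunneling: 0.539 × (1 − 0.14) × 0.74 = 0.34302
  insider misuse: 0.295 × (1 − 0.87) × 0.43 = 0.016491
  data exfiltration: 0.166 × (1 − 0.40) × 0.23 = 0.022908
Marginal likelihood of the evidence = 0.38242.
P(DNS tunneling | evidence) = 0.34302 / 0.38242 ≈ 0.897.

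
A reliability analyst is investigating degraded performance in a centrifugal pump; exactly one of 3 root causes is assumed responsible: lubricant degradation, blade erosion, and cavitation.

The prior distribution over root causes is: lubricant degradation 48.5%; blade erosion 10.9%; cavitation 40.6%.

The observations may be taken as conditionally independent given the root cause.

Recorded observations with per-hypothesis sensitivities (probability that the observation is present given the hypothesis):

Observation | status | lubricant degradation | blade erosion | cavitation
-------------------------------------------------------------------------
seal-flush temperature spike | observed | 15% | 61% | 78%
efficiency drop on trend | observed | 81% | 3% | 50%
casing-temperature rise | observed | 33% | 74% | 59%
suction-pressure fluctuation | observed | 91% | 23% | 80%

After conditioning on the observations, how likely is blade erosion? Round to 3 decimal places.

Multiply each prior by the joint likelihood of the evidence pattern:
  lubricant degradation: 0.485 × 0.15 × 0.81 × 0.33 × 0.91 = 0.017696
  blade erosion: 0.109 × 0.61 × 0.03 × 0.74 × 0.23 = 0.0003395
  cavitation: 0.406 × 0.78 × 0.50 × 0.59 × 0.80 = 0.074736
Normalizing constant Z = 0.017696 + 0.0003395 + 0.074736 = 0.092772.
P(blade erosion | evidence) = 0.0003395 / 0.092772 ≈ 0.004.

0.004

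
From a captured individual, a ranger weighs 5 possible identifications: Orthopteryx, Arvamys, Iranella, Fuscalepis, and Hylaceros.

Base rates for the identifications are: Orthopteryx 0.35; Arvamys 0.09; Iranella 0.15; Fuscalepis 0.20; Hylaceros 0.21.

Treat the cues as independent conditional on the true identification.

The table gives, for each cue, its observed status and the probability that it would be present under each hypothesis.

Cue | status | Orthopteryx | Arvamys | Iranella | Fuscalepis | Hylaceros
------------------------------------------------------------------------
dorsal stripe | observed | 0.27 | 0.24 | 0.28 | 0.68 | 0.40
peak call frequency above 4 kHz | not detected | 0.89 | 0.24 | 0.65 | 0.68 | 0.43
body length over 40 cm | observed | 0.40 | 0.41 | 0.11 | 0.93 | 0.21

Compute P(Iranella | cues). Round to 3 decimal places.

0.026

Multiply each prior by the joint likelihood of the cue pattern (using 1 − P(present | H) for each absent cue):
  Orthopteryx: 0.35 × 0.27 × (1 − 0.89) × 0.40 = 0.004158
  Arvamys: 0.09 × 0.24 × (1 − 0.24) × 0.41 = 0.0067306
  Iranella: 0.15 × 0.28 × (1 − 0.65) × 0.11 = 0.001617
  Fuscalepis: 0.20 × 0.68 × (1 − 0.68) × 0.93 = 0.040474
  Hylaceros: 0.21 × 0.40 × (1 − 0.43) × 0.21 = 0.010055
The unnormalized weights sum to 0.063034.
P(Iranella | evidence) = 0.001617 / 0.063034 ≈ 0.026.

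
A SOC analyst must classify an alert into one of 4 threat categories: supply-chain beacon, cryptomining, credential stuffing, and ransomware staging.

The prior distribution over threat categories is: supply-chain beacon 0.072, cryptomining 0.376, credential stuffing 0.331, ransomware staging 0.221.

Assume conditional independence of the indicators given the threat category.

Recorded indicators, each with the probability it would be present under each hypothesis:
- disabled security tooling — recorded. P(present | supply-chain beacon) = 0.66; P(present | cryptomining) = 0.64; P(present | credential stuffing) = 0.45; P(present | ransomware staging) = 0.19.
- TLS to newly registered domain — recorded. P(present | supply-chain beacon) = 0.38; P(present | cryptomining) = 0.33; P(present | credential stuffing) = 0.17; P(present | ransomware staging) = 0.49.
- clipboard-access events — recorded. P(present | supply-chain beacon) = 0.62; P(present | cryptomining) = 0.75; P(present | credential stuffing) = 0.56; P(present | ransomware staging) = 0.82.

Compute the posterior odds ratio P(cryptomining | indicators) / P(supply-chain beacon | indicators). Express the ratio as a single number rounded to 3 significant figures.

Unnormalized posterior weight (prior times the indicator likelihoods) for each of the two hypotheses:
  cryptomining: 0.376 × 0.64 × 0.33 × 0.75 = 0.059558
  supply-chain beacon: 0.072 × 0.66 × 0.38 × 0.62 = 0.011196
Posterior odds = 0.059558 / 0.011196 ≈ 5.32.

5.32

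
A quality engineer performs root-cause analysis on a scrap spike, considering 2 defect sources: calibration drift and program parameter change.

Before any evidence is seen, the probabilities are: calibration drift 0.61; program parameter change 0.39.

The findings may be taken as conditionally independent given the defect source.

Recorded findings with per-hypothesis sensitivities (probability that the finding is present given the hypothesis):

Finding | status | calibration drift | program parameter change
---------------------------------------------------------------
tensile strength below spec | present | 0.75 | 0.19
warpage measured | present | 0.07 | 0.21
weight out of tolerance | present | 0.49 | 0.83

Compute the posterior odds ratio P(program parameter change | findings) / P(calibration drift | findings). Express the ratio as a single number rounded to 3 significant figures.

The normalizing constant cancels in an odds ratio, so compute prior × likelihood for the two hypotheses only:
  program parameter change: 0.39 × 0.19 × 0.21 × 0.83 = 0.012916
  calibration drift: 0.61 × 0.75 × 0.07 × 0.49 = 0.015692
Odds(program parameter change : calibration drift) = 0.012916 / 0.015692 ≈ 0.823.

0.823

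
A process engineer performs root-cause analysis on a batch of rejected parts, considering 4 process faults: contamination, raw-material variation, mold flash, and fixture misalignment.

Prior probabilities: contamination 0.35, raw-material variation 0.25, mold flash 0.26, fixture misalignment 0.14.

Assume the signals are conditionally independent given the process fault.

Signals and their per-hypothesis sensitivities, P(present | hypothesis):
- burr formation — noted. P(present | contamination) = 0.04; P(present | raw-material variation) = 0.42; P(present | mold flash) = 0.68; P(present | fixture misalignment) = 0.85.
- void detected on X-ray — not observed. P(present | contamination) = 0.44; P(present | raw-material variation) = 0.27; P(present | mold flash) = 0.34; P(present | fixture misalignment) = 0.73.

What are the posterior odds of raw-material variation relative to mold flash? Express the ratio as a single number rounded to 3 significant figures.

The normalizing constant cancels in an odds ratio, so compute prior × likelihood for the two hypotheses only (using 1 − P(present | H) for each absent signal):
  raw-material variation: 0.25 × 0.42 × (1 − 0.27) = 0.07665
  mold flash: 0.26 × 0.68 × (1 − 0.34) = 0.11669
Odds(raw-material variation : mold flash) = 0.07665 / 0.11669 ≈ 0.657.

0.657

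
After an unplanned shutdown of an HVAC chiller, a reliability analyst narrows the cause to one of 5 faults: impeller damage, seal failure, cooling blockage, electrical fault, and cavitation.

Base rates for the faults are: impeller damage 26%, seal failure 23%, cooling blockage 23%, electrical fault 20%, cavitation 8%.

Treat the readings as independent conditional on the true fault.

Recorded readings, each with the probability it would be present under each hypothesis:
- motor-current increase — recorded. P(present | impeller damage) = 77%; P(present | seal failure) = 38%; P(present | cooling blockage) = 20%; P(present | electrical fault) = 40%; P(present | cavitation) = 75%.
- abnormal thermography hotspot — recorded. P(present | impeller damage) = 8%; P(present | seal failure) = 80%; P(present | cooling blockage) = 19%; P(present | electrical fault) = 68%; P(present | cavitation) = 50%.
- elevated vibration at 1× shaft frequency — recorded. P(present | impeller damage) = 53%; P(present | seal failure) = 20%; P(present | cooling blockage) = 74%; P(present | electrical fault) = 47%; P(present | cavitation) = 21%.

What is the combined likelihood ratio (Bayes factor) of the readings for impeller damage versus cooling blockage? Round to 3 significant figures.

1.16

The Bayes factor is the ratio of the joint likelihoods of the reading pattern under the two hypotheses.
  impeller damage: 0.77 × 0.08 × 0.53 = 0.032648
  cooling blockage: 0.20 × 0.19 × 0.74 = 0.02812
Bayes factor = 0.032648 / 0.02812 ≈ 1.16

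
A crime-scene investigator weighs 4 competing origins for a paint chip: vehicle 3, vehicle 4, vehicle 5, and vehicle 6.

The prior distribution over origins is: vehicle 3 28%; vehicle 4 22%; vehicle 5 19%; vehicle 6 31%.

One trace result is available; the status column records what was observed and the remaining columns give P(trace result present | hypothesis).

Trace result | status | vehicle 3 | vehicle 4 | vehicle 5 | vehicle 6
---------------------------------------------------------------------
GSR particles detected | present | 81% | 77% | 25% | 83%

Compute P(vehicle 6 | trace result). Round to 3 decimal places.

Multiply each prior by the likelihood of the trace result:
  vehicle 3: 0.28 × 0.81 = 0.2268
  vehicle 4: 0.22 × 0.77 = 0.1694
  vehicle 5: 0.19 × 0.25 = 0.0475
  vehicle 6: 0.31 × 0.83 = 0.2573
Normalizing constant Z = 0.2268 + 0.1694 + 0.0475 + 0.2573 = 0.701.
P(vehicle 6 | evidence) = 0.2573 / 0.701 ≈ 0.367.

0.367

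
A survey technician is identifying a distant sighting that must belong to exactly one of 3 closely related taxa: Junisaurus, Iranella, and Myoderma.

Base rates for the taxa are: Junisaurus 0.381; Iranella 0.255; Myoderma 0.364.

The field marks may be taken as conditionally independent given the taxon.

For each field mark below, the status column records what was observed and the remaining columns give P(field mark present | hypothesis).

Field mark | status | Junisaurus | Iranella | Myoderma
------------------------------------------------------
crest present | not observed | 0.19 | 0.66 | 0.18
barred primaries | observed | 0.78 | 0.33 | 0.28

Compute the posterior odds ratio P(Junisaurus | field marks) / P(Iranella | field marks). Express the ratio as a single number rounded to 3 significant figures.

The normalizing constant cancels in an odds ratio, so compute prior × likelihood for the two hypotheses only (using 1 − P(present | H) for each absent field mark):
  Junisaurus: 0.381 × (1 − 0.19) × 0.78 = 0.24072
  Iranella: 0.255 × (1 − 0.66) × 0.33 = 0.028611
Posterior odds = 0.24072 / 0.028611 ≈ 8.41.

8.41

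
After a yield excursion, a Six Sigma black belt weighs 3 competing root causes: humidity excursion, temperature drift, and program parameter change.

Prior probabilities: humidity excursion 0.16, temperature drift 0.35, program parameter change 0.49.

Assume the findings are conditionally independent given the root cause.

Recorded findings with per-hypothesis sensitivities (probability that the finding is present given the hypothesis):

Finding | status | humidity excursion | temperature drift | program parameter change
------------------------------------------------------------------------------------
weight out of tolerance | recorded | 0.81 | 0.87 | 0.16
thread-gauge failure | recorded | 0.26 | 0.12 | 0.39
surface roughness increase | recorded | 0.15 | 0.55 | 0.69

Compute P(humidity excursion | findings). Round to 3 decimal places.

0.109

By Bayes' rule with conditional independence, the unnormalized weight for each hypothesis is prior × ∏ likelihoods:
  humidity excursion: 0.16 × 0.81 × 0.26 × 0.15 = 0.0050544
  temperature drift: 0.35 × 0.87 × 0.12 × 0.55 = 0.020097
  program parameter change: 0.49 × 0.16 × 0.39 × 0.69 = 0.021097
The unnormalized weights sum to 0.046249.
P(humidity excursion | evidence) = 0.0050544 / 0.046249 ≈ 0.109.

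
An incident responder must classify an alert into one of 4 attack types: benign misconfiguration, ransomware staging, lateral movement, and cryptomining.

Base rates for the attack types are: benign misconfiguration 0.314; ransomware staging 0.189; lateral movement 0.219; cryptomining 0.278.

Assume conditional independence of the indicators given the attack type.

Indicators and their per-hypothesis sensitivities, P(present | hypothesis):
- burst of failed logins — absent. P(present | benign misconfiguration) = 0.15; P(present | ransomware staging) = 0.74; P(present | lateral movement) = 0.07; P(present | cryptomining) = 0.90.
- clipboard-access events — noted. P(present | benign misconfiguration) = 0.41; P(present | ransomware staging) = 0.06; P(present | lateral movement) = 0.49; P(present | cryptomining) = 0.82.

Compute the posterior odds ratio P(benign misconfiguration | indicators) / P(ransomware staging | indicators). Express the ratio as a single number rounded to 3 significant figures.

37.1

Unnormalized posterior weight (prior times the indicator likelihoods) for each of the two hypotheses (using 1 − P(present | H) for each absent indicator):
  benign misconfiguration: 0.314 × (1 − 0.15) × 0.41 = 0.10943
  ransomware staging: 0.189 × (1 − 0.74) × 0.06 = 0.0029484
Odds(benign misconfiguration : ransomware staging) = 0.10943 / 0.0029484 ≈ 37.1.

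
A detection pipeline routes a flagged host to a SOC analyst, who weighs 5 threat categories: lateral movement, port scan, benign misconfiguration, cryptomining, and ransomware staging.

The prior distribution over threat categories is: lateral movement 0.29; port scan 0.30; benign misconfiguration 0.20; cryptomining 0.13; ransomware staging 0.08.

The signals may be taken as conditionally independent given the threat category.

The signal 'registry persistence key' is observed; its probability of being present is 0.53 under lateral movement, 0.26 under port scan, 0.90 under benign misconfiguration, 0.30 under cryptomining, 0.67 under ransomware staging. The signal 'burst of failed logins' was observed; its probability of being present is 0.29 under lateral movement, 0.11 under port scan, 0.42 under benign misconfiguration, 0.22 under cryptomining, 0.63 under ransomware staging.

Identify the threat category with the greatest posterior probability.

Multiply each prior by the joint likelihood of the signal pattern:
  lateral movement: 0.29 × 0.53 × 0.29 = 0.044573
  port scan: 0.30 × 0.26 × 0.11 = 0.00858
  benign misconfiguration: 0.20 × 0.90 × 0.42 = 0.0756
  cryptomining: 0.13 × 0.30 × 0.22 = 0.00858
  ransomware staging: 0.08 × 0.67 × 0.63 = 0.033768
Normalizing constant Z = 0.044573 + 0.00858 + 0.0756 + 0.00858 + 0.033768 = 0.1711.
P(lateral movement | evidence) ≈ 0.044573 / 0.1711 ≈ 0.261
P(port scan | evidence) ≈ 0.00858 / 0.1711 ≈ 0.050
P(benign misconfiguration | evidence) ≈ 0.0756 / 0.1711 ≈ 0.442
P(cryptomining | evidence) ≈ 0.00858 / 0.1711 ≈ 0.050
P(ransomware staging | evidence) ≈ 0.033768 / 0.1711 ≈ 0.197
The largest is 0.442, so benign misconfiguration is most probable.

benign misconfiguration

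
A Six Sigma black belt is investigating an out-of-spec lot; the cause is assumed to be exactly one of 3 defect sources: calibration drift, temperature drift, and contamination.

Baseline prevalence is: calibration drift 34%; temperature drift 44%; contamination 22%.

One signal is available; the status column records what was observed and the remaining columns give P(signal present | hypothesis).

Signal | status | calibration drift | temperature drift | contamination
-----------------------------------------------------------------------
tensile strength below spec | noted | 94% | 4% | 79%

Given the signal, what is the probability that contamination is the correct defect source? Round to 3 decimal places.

For each hypothesis, the unnormalized posterior weight is prior × likelihood:
  calibration drift: 0.34 × 0.94 = 0.3196
  temperature drift: 0.44 × 0.04 = 0.0176
  contamination: 0.22 × 0.79 = 0.1738
Marginal likelihood of the evidence = 0.511.
P(contamination | evidence) = 0.1738 / 0.511 ≈ 0.340.

0.340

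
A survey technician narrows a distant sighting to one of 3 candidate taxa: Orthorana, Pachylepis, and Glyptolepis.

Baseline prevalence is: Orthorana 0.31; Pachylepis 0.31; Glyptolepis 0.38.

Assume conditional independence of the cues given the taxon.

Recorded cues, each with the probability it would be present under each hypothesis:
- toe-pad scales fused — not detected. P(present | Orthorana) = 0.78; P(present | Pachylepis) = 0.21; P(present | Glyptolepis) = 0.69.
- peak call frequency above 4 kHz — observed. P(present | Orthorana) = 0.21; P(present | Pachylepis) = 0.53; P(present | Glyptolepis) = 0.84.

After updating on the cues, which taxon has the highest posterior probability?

By Bayes' rule with conditional independence, the unnormalized weight for each hypothesis is prior × ∏ likelihoods (using 1 − P(present | H) for each absent cue):
  Orthorana: 0.31 × (1 − 0.78) × 0.21 = 0.014322
  Pachylepis: 0.31 × (1 − 0.21) × 0.53 = 0.1298
  Glyptolepis: 0.38 × (1 − 0.69) × 0.84 = 0.098952
The unnormalized weights sum to 0.24307.
P(Orthorana | evidence) ≈ 0.014322 / 0.24307 ≈ 0.059
P(Pachylepis | evidence) ≈ 0.1298 / 0.24307 ≈ 0.534
P(Glyptolepis | evidence) ≈ 0.098952 / 0.24307 ≈ 0.407
The largest is 0.534, so Pachylepis is most probable.

Pachylepis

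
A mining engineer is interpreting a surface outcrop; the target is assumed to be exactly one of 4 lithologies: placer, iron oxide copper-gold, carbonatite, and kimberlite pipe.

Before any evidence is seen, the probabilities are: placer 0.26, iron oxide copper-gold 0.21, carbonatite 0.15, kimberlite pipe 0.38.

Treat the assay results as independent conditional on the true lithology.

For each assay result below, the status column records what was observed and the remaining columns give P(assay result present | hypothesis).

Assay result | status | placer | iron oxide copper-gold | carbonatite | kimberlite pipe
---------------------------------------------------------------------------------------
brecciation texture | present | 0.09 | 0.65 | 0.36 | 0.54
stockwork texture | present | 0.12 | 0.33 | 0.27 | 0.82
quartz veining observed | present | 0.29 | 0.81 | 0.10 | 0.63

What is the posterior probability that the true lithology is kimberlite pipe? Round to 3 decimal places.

By Bayes' rule with conditional independence, the unnormalized weight for each hypothesis is prior × ∏ likelihoods:
  placer: 0.26 × 0.09 × 0.12 × 0.29 = 0.00081432
  iron oxide copper-gold: 0.21 × 0.65 × 0.33 × 0.81 = 0.036486
  carbonatite: 0.15 × 0.36 × 0.27 × 0.10 = 0.001458
  kimberlite pipe: 0.38 × 0.54 × 0.82 × 0.63 = 0.10601
The unnormalized weights sum to 0.14477.
P(kimberlite pipe | evidence) = 0.10601 / 0.14477 ≈ 0.732.

0.732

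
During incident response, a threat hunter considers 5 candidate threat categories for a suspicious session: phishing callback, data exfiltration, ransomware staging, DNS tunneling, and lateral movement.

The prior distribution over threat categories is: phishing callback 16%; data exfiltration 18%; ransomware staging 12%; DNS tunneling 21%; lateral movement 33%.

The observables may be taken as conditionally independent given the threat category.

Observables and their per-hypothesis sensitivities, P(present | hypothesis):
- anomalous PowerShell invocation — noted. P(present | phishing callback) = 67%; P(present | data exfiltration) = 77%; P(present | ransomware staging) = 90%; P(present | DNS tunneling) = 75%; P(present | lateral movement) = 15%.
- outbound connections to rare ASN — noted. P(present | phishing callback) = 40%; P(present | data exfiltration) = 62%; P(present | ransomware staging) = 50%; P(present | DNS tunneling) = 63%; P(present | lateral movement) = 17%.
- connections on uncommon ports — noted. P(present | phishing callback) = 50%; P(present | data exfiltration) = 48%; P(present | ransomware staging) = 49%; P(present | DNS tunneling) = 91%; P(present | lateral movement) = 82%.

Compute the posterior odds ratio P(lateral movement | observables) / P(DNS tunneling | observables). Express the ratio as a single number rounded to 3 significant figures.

The normalizing constant cancels in an odds ratio, so compute prior × likelihood for the two hypotheses only:
  lateral movement: 0.33 × 0.15 × 0.17 × 0.82 = 0.0069003
  DNS tunneling: 0.21 × 0.75 × 0.63 × 0.91 = 0.090295
Posterior odds = 0.0069003 / 0.090295 ≈ 0.0764.

0.0764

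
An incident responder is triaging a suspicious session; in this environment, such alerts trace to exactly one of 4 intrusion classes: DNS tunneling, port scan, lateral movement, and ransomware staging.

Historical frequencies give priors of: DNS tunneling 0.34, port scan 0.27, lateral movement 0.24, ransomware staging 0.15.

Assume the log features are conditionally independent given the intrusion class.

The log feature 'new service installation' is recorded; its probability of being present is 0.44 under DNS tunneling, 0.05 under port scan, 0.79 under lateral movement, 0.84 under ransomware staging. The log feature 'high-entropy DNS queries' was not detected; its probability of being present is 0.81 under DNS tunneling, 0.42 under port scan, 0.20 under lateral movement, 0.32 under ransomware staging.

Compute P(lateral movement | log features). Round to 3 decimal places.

Multiply each prior by the joint likelihood of the log feature pattern (using 1 − P(present | H) for each absent log feature):
  DNS tunneling: 0.34 × 0.44 × (1 − 0.81) = 0.028424
  port scan: 0.27 × 0.05 × (1 − 0.42) = 0.00783
  lateral movement: 0.24 × 0.79 × (1 − 0.20) = 0.15168
  ransomware staging: 0.15 × 0.84 × (1 − 0.32) = 0.08568
The unnormalized weights sum to 0.27361.
P(lateral movement | evidence) = 0.15168 / 0.27361 ≈ 0.554.

0.554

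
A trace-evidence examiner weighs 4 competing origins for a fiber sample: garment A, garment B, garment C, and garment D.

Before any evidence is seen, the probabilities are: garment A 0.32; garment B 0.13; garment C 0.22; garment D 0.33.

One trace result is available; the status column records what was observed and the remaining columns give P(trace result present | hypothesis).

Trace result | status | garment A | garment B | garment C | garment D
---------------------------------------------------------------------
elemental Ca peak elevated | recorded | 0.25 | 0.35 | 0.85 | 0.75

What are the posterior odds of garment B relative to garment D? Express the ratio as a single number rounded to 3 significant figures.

The normalizing constant cancels in an odds ratio, so compute prior × likelihood for the two hypotheses only:
  garment B: 0.13 × 0.35 = 0.0455
  garment D: 0.33 × 0.75 = 0.2475
Posterior odds = 0.0455 / 0.2475 ≈ 0.184.

0.184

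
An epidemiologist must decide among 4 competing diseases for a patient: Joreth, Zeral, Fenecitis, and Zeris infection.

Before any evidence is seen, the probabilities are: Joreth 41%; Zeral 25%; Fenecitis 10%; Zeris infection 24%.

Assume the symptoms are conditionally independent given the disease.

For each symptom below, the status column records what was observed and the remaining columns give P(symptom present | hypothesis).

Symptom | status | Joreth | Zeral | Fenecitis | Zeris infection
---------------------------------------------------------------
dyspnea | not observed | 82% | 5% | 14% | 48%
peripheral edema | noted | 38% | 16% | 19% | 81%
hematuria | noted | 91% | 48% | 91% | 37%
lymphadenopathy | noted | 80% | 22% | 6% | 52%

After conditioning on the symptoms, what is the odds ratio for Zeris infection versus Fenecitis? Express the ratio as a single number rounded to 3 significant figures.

21.8

Posterior odds equal prior odds times the likelihood ratio; only the two competing hypotheses matter (using 1 − P(present | H) for each absent symptom).
  Zeris infection: 0.24 × (1 − 0.48) × 0.81 × 0.37 × 0.52 = 0.019449
  Fenecitis: 0.10 × (1 − 0.14) × 0.19 × 0.91 × 0.06 = 0.00089216
Posterior odds = 0.019449 / 0.00089216 ≈ 21.8.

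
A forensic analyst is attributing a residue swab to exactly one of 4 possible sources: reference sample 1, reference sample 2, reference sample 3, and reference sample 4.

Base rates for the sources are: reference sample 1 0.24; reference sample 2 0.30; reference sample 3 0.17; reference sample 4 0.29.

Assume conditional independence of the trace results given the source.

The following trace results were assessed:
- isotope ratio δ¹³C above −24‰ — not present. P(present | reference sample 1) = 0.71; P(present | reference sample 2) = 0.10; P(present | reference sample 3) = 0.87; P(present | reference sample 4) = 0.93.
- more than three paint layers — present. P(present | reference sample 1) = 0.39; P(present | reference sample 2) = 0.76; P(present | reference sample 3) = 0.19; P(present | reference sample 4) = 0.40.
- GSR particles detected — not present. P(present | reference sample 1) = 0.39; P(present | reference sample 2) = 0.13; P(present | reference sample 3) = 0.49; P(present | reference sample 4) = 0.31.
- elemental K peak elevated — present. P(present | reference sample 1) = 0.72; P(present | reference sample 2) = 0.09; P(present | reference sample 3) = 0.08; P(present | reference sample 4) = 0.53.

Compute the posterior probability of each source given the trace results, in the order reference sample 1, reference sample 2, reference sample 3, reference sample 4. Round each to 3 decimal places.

0.383, 0.516, 0.006, 0.095

For each hypothesis, the unnormalized posterior weight is prior × product of the trace result likelihoods (using 1 − P(present | H) for each absent trace result):
  reference sample 1: 0.24 × (1 − 0.71) × 0.39 × (1 − 0.39) × 0.72 = 0.011922
  reference sample 2: 0.30 × (1 − 0.10) × 0.76 × (1 − 0.13) × 0.09 = 0.016067
  reference sample 3: 0.17 × (1 − 0.87) × 0.19 × (1 − 0.49) × 0.08 = 0.00017132
  reference sample 4: 0.29 × (1 − 0.93) × 0.40 × (1 − 0.31) × 0.53 = 0.0029695
Normalizing constant Z = 0.011922 + 0.016067 + 0.00017132 + 0.0029695 = 0.03113.
P(reference sample 1 | evidence) = 0.011922 / 0.03113 ≈ 0.383
P(reference sample 2 | evidence) = 0.016067 / 0.03113 ≈ 0.516
P(reference sample 3 | evidence) = 0.00017132 / 0.03113 ≈ 0.006
P(reference sample 4 | evidence) = 0.0029695 / 0.03113 ≈ 0.095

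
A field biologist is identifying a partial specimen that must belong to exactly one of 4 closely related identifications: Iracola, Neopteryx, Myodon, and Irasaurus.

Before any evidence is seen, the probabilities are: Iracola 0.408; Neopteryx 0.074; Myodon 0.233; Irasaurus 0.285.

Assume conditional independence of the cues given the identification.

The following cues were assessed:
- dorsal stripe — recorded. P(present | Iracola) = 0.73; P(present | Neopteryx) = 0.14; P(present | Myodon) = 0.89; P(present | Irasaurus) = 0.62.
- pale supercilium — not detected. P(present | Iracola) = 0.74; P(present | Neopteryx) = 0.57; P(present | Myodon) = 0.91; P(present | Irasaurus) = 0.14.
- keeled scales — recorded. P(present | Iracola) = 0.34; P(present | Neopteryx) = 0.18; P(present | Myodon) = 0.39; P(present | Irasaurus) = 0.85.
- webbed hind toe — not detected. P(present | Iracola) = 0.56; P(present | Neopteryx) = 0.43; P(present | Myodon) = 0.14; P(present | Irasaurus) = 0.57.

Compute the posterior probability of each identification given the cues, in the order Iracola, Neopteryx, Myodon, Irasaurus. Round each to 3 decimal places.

Multiply each prior by the joint likelihood of the cue pattern (using 1 − P(present | H) for each absent cue):
  Iracola: 0.408 × 0.73 × (1 − 0.74) × 0.34 × (1 − 0.56) = 0.011585
  Neopteryx: 0.074 × 0.14 × (1 − 0.57) × 0.18 × (1 − 0.43) = 0.00045706
  Myodon: 0.233 × 0.89 × (1 − 0.91) × 0.39 × (1 − 0.14) = 0.0062597
  Irasaurus: 0.285 × 0.62 × (1 − 0.14) × 0.85 × (1 − 0.57) = 0.055542
Marginal likelihood of the evidence = 0.073844.
P(Iracola | evidence) = 0.011585 / 0.073844 ≈ 0.157
P(Neopteryx | evidence) = 0.00045706 / 0.073844 ≈ 0.006
P(Myodon | evidence) = 0.0062597 / 0.073844 ≈ 0.085
P(Irasaurus | evidence) = 0.055542 / 0.073844 ≈ 0.752

0.157, 0.006, 0.085, 0.752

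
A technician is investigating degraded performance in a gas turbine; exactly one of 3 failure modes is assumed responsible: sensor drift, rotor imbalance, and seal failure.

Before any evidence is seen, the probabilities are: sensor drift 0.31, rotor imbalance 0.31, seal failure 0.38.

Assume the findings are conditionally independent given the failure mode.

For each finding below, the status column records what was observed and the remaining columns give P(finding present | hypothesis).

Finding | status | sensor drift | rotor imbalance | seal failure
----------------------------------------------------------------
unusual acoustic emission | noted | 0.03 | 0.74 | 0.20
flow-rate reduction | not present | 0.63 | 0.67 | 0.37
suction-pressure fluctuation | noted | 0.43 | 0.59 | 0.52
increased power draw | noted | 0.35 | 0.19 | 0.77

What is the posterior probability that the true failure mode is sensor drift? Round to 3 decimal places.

0.018

By Bayes' rule with conditional independence, the unnormalized weight for each hypothesis is prior × ∏ likelihoods (using 1 − P(present | H) for each absent finding):
  sensor drift: 0.31 × 0.03 × (1 − 0.63) × 0.43 × 0.35 = 0.00051787
  rotor imbalance: 0.31 × 0.74 × (1 − 0.67) × 0.59 × 0.19 = 0.0084862
  seal failure: 0.38 × 0.20 × (1 − 0.37) × 0.52 × 0.77 = 0.019171
Normalizing constant Z = 0.00051787 + 0.0084862 + 0.019171 = 0.028175.
P(sensor drift | evidence) = 0.00051787 / 0.028175 ≈ 0.018.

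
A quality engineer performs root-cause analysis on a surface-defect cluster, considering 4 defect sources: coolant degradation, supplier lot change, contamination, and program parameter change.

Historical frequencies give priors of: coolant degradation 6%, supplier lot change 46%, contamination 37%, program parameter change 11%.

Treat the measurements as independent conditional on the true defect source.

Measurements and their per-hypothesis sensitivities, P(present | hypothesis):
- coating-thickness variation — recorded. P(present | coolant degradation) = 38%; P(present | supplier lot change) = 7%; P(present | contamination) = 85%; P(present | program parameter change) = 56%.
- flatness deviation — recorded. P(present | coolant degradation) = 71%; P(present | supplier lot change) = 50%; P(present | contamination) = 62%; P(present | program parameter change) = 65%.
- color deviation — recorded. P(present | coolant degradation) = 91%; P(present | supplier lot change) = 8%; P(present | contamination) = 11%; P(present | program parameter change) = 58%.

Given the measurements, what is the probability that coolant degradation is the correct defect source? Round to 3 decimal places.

0.243

For each hypothesis, the unnormalized posterior weight is prior × product of the measurement likelihoods:
  coolant degradation: 0.06 × 0.38 × 0.71 × 0.91 = 0.014731
  supplier lot change: 0.46 × 0.07 × 0.50 × 0.08 = 0.001288
  contamination: 0.37 × 0.85 × 0.62 × 0.11 = 0.021449
  program parameter change: 0.11 × 0.56 × 0.65 × 0.58 = 0.023223
Normalizing constant Z = 0.014731 + 0.001288 + 0.021449 + 0.023223 = 0.060691.
P(coolant degradation | evidence) = 0.014731 / 0.060691 ≈ 0.243.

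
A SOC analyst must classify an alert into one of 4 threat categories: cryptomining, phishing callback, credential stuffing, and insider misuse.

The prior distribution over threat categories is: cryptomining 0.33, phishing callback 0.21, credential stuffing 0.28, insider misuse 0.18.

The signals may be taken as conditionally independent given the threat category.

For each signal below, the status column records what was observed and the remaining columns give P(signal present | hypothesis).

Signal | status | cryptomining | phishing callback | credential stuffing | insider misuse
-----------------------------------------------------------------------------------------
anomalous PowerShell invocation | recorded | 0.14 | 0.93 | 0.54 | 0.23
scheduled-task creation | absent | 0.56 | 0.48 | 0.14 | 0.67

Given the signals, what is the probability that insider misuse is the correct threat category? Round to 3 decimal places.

Multiply each prior by the joint likelihood of the signal pattern (using 1 − P(present | H) for each absent signal):
  cryptomining: 0.33 × 0.14 × (1 − 0.56) = 0.020328
  phishing callback: 0.21 × 0.93 × (1 − 0.48) = 0.10156
  credential stuffing: 0.28 × 0.54 × (1 − 0.14) = 0.13003
  insider misuse: 0.18 × 0.23 × (1 − 0.67) = 0.013662
The unnormalized weights sum to 0.26558.
P(insider misuse | evidence) = 0.013662 / 0.26558 ≈ 0.051.

0.051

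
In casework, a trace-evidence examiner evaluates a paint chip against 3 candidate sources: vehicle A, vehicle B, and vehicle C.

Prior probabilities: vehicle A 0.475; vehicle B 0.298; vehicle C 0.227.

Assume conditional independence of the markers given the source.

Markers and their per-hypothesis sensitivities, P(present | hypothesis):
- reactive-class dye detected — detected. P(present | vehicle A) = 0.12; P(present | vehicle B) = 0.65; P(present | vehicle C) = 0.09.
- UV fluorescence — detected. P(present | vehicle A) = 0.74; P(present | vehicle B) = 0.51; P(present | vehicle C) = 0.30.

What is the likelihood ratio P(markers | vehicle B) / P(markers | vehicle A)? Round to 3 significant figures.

3.73

Joint likelihood of the marker pattern under each hypothesis:
  vehicle B: 0.65 × 0.51 = 0.3315
  vehicle A: 0.12 × 0.74 = 0.0888
Bayes factor = 0.3315 / 0.0888 ≈ 3.73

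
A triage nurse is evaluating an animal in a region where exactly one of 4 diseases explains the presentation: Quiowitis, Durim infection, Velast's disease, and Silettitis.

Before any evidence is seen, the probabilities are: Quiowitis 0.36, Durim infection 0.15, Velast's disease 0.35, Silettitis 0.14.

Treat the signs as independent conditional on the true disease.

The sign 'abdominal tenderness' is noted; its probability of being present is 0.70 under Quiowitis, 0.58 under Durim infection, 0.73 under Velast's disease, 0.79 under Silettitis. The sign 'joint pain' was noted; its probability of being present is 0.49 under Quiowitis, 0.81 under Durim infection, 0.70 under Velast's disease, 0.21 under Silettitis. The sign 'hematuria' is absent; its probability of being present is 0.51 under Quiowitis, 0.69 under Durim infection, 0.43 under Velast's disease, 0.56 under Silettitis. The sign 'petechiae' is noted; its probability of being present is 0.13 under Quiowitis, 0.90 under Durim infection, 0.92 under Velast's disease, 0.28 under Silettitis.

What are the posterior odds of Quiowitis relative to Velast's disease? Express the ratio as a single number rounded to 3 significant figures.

0.0839

Unnormalized posterior weight (prior times the sign likelihoods) for each of the two hypotheses (using 1 − P(present | H) for each absent sign):
  Quiowitis: 0.36 × 0.70 × 0.49 × (1 − 0.51) × 0.13 = 0.0078657
  Velast's disease: 0.35 × 0.73 × 0.70 × (1 − 0.43) × 0.92 = 0.093789
Posterior odds = 0.0078657 / 0.093789 ≈ 0.0839.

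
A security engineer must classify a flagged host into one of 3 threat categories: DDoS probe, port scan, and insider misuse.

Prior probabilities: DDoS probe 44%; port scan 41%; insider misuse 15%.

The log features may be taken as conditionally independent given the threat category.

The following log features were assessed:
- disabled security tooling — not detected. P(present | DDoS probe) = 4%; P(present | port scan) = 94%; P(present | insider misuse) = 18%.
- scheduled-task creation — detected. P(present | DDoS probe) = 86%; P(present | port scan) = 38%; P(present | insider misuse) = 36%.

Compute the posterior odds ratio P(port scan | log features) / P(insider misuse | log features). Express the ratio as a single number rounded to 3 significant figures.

0.211

The normalizing constant cancels in an odds ratio, so compute prior × likelihood for the two hypotheses only (using 1 − P(present | H) for each absent log feature):
  port scan: 0.41 × (1 − 0.94) × 0.38 = 0.009348
  insider misuse: 0.15 × (1 − 0.18) × 0.36 = 0.04428
Posterior odds = 0.009348 / 0.04428 ≈ 0.211.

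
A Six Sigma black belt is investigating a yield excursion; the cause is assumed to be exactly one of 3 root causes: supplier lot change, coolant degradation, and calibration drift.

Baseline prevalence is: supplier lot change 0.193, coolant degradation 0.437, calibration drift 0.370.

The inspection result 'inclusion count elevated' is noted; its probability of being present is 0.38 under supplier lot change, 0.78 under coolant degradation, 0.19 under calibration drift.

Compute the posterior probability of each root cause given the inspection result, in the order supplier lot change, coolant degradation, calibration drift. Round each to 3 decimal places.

For each hypothesis, the unnormalized posterior weight is prior × likelihood:
  supplier lot change: 0.193 × 0.38 = 0.07334
  coolant degradation: 0.437 × 0.78 = 0.34086
  calibration drift: 0.370 × 0.19 = 0.0703
Normalizing constant Z = 0.07334 + 0.34086 + 0.0703 = 0.4845.
P(supplier lot change | evidence) = 0.07334 / 0.4845 ≈ 0.151
P(coolant degradation | evidence) = 0.34086 / 0.4845 ≈ 0.704
P(calibration drift | evidence) = 0.0703 / 0.4845 ≈ 0.145

0.151, 0.704, 0.145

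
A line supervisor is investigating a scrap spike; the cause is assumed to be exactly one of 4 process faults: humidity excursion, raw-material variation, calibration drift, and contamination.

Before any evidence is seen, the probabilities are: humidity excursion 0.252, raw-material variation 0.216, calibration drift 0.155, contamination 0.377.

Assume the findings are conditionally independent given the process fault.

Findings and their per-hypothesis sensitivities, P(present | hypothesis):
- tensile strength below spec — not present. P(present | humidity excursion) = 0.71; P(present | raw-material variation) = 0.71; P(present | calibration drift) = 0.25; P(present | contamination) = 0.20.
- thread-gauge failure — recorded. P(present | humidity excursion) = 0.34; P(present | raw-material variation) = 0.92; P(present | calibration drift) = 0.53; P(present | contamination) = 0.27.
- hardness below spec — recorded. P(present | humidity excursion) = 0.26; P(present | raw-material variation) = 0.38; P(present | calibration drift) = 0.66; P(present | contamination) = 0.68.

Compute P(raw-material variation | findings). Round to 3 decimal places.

For each hypothesis, the unnormalized posterior weight is prior × product of the finding likelihoods (using 1 − P(present | H) for each absent finding):
  humidity excursion: 0.252 × (1 − 0.71) × 0.34 × 0.26 = 0.0064603
  raw-material variation: 0.216 × (1 − 0.71) × 0.92 × 0.38 = 0.021899
  calibration drift: 0.155 × (1 − 0.25) × 0.53 × 0.66 = 0.040664
  contamination: 0.377 × (1 − 0.20) × 0.27 × 0.68 = 0.055374
Normalizing constant Z = 0.0064603 + 0.021899 + 0.040664 + 0.055374 = 0.1244.
P(raw-material variation | evidence) = 0.021899 / 0.1244 ≈ 0.176.

0.176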